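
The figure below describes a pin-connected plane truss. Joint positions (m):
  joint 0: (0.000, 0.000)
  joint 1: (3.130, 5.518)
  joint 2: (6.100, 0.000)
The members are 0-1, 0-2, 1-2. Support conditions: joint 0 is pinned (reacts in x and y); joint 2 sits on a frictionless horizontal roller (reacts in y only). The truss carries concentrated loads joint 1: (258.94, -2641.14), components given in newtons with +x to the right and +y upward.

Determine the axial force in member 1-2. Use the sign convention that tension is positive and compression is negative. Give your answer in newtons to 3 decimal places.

N=3 nodes, M=3 members, R=3 reactions → 2N=6, M+R=6
member 0 (0-1): L=6.3439, (cx,cy)=(0.4934,0.8698)
member 1 (0-2): L=6.1000, (cx,cy)=(1.0000,0.0000)
member 2 (1-2): L=6.2665, (cx,cy)=(0.4739,-0.8806)
solve A·x = −loads:
  F[0-1] = -1209.1114 N (compression)
  F[0-2] = +855.4991 N (tension)
  F[1-2] = -1805.0502 N (compression)
  Rx@0 = -258.9400 N
  Ry@0 = +1051.6975 N
  Ry@2 = +1589.4425 N

-1805.050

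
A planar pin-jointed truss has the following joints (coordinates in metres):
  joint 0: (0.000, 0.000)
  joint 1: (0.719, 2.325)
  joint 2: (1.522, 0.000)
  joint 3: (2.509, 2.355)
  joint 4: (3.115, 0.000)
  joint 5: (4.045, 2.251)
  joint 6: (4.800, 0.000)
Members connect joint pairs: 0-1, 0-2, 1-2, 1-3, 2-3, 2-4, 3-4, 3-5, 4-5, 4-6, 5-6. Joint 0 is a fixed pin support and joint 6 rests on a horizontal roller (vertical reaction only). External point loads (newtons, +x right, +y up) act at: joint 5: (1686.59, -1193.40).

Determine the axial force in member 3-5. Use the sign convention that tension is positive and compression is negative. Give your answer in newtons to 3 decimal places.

813.909

N=7 nodes, M=11 members, R=3 reactions → 2N=14, M+R=14
member 0 (0-1): L=2.4336, (cx,cy)=(0.2954,0.9554)
member 1 (0-2): L=1.5220, (cx,cy)=(1.0000,0.0000)
member 2 (1-2): L=2.4598, (cx,cy)=(0.3265,-0.9452)
member 3 (1-3): L=1.7903, (cx,cy)=(0.9999,0.0168)
member 4 (2-3): L=2.5535, (cx,cy)=(0.3865,0.9223)
member 5 (2-4): L=1.5930, (cx,cy)=(1.0000,0.0000)
member 6 (3-4): L=2.4317, (cx,cy)=(0.2492,-0.9685)
member 7 (3-5): L=1.5395, (cx,cy)=(0.9977,-0.0676)
member 8 (4-5): L=2.4355, (cx,cy)=(0.3818,0.9242)
member 9 (4-6): L=1.6850, (cx,cy)=(1.0000,0.0000)
member 10 (5-6): L=2.3742, (cx,cy)=(0.3180,-0.9481)
solve A·x = −loads:
  F[0-1] = +631.4146 N (tension)
  F[0-2] = +1500.0432 N (tension)
  F[1-2] = -631.2317 N (compression)
  F[1-3] = +392.6702 N (tension)
  F[2-3] = +646.9308 N (tension)
  F[2-4] = +1043.9146 N (tension)
  F[3-4] = -679.6539 N (compression)
  F[3-5] = +813.9087 N (tension)
  F[4-5] = +712.1749 N (tension)
  F[4-6] = +602.6009 N (tension)
  F[5-6] = -1894.9939 N (compression)
  Rx@0 = -1686.5900 N
  Ry@0 = -603.2286 N
  Ry@6 = +1796.6286 N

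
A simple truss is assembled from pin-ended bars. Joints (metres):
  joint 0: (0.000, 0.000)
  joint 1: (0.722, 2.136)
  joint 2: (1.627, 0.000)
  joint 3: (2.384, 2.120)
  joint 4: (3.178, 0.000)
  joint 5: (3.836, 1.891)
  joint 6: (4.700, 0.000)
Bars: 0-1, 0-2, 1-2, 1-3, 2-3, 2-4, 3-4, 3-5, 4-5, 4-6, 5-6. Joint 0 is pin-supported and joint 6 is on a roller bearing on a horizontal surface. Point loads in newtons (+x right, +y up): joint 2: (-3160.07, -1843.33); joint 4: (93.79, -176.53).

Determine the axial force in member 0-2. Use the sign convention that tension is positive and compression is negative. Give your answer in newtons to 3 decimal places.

N=7 nodes, M=11 members, R=3 reactions → 2N=14, M+R=14
member 0 (0-1): L=2.2547, (cx,cy)=(0.3202,0.9473)
member 1 (0-2): L=1.6270, (cx,cy)=(1.0000,0.0000)
member 2 (1-2): L=2.3198, (cx,cy)=(0.3901,-0.9208)
member 3 (1-3): L=1.6621, (cx,cy)=(1.0000,-0.0096)
member 4 (2-3): L=2.2511, (cx,cy)=(0.3363,0.9418)
member 5 (2-4): L=1.5510, (cx,cy)=(1.0000,0.0000)
member 6 (3-4): L=2.2638, (cx,cy)=(0.3507,-0.9365)
member 7 (3-5): L=1.4699, (cx,cy)=(0.9878,-0.1558)
member 8 (4-5): L=2.0022, (cx,cy)=(0.3286,0.9445)
member 9 (4-6): L=1.5220, (cx,cy)=(1.0000,0.0000)
member 10 (5-6): L=2.0790, (cx,cy)=(0.4156,-0.9096)
solve A·x = −loads:
  F[0-1] = -1332.5563 N (compression)
  F[0-2] = -2639.5734 N (compression)
  F[1-2] = +1381.1177 N (tension)
  F[1-3] = -965.5503 N (compression)
  F[2-3] = +606.9956 N (tension)
  F[2-4] = +855.1751 N (tension)
  F[3-4] = -523.0155 N (compression)
  F[3-5] = -585.0882 N (compression)
  F[4-5] = +705.5070 N (tension)
  F[4-6] = +346.0890 N (tension)
  F[5-6] = -832.7898 N (compression)
  Rx@0 = +3066.2800 N
  Ry@0 = +1262.3897 N
  Ry@6 = +757.4703 N

-2639.573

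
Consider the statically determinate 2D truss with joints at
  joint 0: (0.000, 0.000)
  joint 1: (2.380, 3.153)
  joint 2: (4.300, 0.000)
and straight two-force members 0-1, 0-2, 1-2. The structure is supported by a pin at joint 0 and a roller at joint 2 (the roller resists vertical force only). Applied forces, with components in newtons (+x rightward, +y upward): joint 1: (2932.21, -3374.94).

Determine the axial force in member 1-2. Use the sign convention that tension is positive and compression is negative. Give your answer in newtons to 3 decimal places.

N=3 nodes, M=3 members, R=3 reactions → 2N=6, M+R=6
member 0 (0-1): L=3.9504, (cx,cy)=(0.6025,0.7981)
member 1 (0-2): L=4.3000, (cx,cy)=(1.0000,0.0000)
member 2 (1-2): L=3.6916, (cx,cy)=(0.5201,-0.8541)
solve A·x = −loads:
  F[0-1] = +805.7577 N (tension)
  F[0-2] = +2446.7669 N (tension)
  F[1-2] = -4704.4016 N (compression)
  Rx@0 = -2932.2100 N
  Ry@0 = -643.1101 N
  Ry@2 = +4018.0501 N

-4704.402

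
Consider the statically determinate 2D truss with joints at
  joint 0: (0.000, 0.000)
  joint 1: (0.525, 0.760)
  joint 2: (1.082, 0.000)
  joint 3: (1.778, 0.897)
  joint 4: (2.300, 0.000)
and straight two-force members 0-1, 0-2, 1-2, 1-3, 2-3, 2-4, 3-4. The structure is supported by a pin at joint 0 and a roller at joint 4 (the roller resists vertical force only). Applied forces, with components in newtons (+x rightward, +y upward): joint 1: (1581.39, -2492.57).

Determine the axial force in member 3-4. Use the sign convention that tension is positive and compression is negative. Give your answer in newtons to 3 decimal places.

-1262.871

N=5 nodes, M=7 members, R=3 reactions → 2N=10, M+R=10
member 0 (0-1): L=0.9237, (cx,cy)=(0.5684,0.8228)
member 1 (0-2): L=1.0820, (cx,cy)=(1.0000,0.0000)
member 2 (1-2): L=0.9423, (cx,cy)=(0.5911,-0.8066)
member 3 (1-3): L=1.2605, (cx,cy)=(0.9941,0.1087)
member 4 (2-3): L=1.1354, (cx,cy)=(0.6130,0.7901)
member 5 (2-4): L=1.2180, (cx,cy)=(1.0000,0.0000)
member 6 (3-4): L=1.0378, (cx,cy)=(0.5030,-0.8643)
solve A·x = −loads:
  F[0-1] = -1702.8534 N (compression)
  F[0-2] = +2549.2327 N (tension)
  F[1-2] = -1572.7947 N (compression)
  F[1-3] = -1629.1525 N (compression)
  F[2-3] = +1605.6626 N (tension)
  F[2-4] = +635.1887 N (tension)
  F[3-4] = -1262.8707 N (compression)
  Rx@0 = -1581.3900 N
  Ry@0 = +1401.0675 N
  Ry@4 = +1091.5025 N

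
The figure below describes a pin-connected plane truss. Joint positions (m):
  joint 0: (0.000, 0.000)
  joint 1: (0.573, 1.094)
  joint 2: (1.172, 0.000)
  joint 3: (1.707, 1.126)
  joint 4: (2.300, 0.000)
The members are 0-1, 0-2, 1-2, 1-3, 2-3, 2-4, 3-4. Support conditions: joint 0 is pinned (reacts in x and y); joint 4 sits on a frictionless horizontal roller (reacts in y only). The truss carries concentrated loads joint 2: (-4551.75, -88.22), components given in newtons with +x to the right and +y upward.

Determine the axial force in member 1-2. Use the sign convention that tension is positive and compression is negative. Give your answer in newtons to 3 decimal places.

N=5 nodes, M=7 members, R=3 reactions → 2N=10, M+R=10
member 0 (0-1): L=1.2350, (cx,cy)=(0.4640,0.8858)
member 1 (0-2): L=1.1720, (cx,cy)=(1.0000,0.0000)
member 2 (1-2): L=1.2473, (cx,cy)=(0.4803,-0.8771)
member 3 (1-3): L=1.1345, (cx,cy)=(0.9996,0.0282)
member 4 (2-3): L=1.2466, (cx,cy)=(0.4292,0.9032)
member 5 (2-4): L=1.1280, (cx,cy)=(1.0000,0.0000)
member 6 (3-4): L=1.2726, (cx,cy)=(0.4660,-0.8848)
solve A·x = −loads:
  F[0-1] = -48.8415 N (compression)
  F[0-2] = -4529.0887 N (compression)
  F[1-2] = +47.8585 N (tension)
  F[1-3] = -45.6639 N (compression)
  F[2-3] = +51.1961 N (tension)
  F[2-4] = +23.6746 N (tension)
  F[3-4] = -50.8068 N (compression)
  Rx@0 = +4551.7500 N
  Ry@0 = +43.2662 N
  Ry@4 = +44.9538 N

47.859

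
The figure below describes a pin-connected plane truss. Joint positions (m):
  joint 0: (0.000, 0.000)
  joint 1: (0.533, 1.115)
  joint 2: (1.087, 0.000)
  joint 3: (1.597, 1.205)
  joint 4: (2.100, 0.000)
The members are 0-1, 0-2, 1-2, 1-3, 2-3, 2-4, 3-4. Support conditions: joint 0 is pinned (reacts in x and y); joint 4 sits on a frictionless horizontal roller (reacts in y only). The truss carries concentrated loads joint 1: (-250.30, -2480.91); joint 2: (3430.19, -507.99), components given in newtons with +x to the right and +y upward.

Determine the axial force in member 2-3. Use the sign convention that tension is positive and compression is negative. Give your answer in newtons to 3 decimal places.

885.810

N=5 nodes, M=7 members, R=3 reactions → 2N=10, M+R=10
member 0 (0-1): L=1.2358, (cx,cy)=(0.4313,0.9022)
member 1 (0-2): L=1.0870, (cx,cy)=(1.0000,0.0000)
member 2 (1-2): L=1.2450, (cx,cy)=(0.4450,-0.8955)
member 3 (1-3): L=1.0678, (cx,cy)=(0.9964,0.0843)
member 4 (2-3): L=1.3085, (cx,cy)=(0.3898,0.9209)
member 5 (2-4): L=1.0130, (cx,cy)=(1.0000,0.0000)
member 6 (3-4): L=1.3058, (cx,cy)=(0.3852,-0.9228)
solve A·x = −loads:
  F[0-1] = -2470.7748 N (compression)
  F[0-2] = +4245.4949 N (tension)
  F[1-2] = -343.6614 N (compression)
  F[1-3] = -664.7536 N (compression)
  F[2-3] = +885.8103 N (tension)
  F[2-4] = +317.1306 N (tension)
  F[3-4] = -823.2595 N (compression)
  Rx@0 = -3179.8900 N
  Ry@0 = +2229.1735 N
  Ry@4 = +759.7265 N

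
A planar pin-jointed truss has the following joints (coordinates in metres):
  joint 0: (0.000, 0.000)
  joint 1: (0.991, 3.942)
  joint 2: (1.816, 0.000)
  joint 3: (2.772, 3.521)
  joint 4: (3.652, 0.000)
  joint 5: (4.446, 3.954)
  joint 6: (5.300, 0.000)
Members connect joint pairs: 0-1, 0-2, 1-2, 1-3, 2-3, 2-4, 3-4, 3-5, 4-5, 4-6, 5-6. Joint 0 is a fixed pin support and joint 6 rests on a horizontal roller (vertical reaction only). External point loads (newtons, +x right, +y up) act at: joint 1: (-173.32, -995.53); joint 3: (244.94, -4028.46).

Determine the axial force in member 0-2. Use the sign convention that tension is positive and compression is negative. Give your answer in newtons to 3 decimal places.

N=7 nodes, M=11 members, R=3 reactions → 2N=14, M+R=14
member 0 (0-1): L=4.0647, (cx,cy)=(0.2438,0.9698)
member 1 (0-2): L=1.8160, (cx,cy)=(1.0000,0.0000)
member 2 (1-2): L=4.0274, (cx,cy)=(0.2048,-0.9788)
member 3 (1-3): L=1.8301, (cx,cy)=(0.9732,-0.2300)
member 4 (2-3): L=3.6485, (cx,cy)=(0.2620,0.9651)
member 5 (2-4): L=1.8360, (cx,cy)=(1.0000,0.0000)
member 6 (3-4): L=3.6293, (cx,cy)=(0.2425,-0.9702)
member 7 (3-5): L=1.7291, (cx,cy)=(0.9681,0.2504)
member 8 (4-5): L=4.0329, (cx,cy)=(0.1969,0.9804)
member 9 (4-6): L=1.6480, (cx,cy)=(1.0000,0.0000)
member 10 (5-6): L=4.0452, (cx,cy)=(0.2111,-0.9775)
solve A·x = −loads:
  F[0-1] = -2780.9928 N (compression)
  F[0-2] = +749.6509 N (tension)
  F[1-2] = +1957.1181 N (tension)
  F[1-3] = -930.5778 N (compression)
  F[2-3] = -1984.9695 N (compression)
  F[2-4] = +1670.6759 N (tension)
  F[3-4] = -2671.2372 N (compression)
  F[3-5] = -1056.6465 N (compression)
  F[4-5] = +2643.2585 N (tension)
  F[4-6] = +502.5767 N (tension)
  F[5-6] = -2380.5740 N (compression)
  Rx@0 = -71.6200 N
  Ry@0 = +2697.0716 N
  Ry@6 = +2326.9184 N

749.651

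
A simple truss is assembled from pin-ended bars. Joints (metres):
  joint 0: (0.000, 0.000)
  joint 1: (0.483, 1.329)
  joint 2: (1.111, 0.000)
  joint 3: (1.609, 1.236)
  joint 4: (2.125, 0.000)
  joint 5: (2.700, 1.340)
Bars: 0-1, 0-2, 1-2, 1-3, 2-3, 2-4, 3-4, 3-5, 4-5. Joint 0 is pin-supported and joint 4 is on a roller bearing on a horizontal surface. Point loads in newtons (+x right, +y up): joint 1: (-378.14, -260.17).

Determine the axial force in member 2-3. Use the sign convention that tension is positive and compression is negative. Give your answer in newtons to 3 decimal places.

N=6 nodes, M=9 members, R=3 reactions → 2N=12, M+R=12
member 0 (0-1): L=1.4140, (cx,cy)=(0.3416,0.9399)
member 1 (0-2): L=1.1110, (cx,cy)=(1.0000,0.0000)
member 2 (1-2): L=1.4699, (cx,cy)=(0.4272,-0.9041)
member 3 (1-3): L=1.1298, (cx,cy)=(0.9966,-0.0823)
member 4 (2-3): L=1.3326, (cx,cy)=(0.3737,0.9275)
member 5 (2-4): L=1.0140, (cx,cy)=(1.0000,0.0000)
member 6 (3-4): L=1.3394, (cx,cy)=(0.3853,-0.9228)
member 7 (3-5): L=1.0959, (cx,cy)=(0.9955,0.0949)
member 8 (4-5): L=1.4582, (cx,cy)=(0.3943,0.9190)
solve A·x = −loads:
  F[0-1] = -465.5271 N (compression)
  F[0-2] = -219.1287 N (compression)
  F[1-2] = +183.2988 N (tension)
  F[1-3] = +141.2959 N (tension)
  F[2-3] = -178.6739 N (compression)
  F[2-4] = -74.0427 N (compression)
  F[3-4] = +192.1932 N (tension)
  F[3-5] = -0.0000 N (compression)
  F[4-5] = +0.0000 N (tension)
  Rx@0 = +378.1400 N
  Ry@0 = +437.5281 N
  Ry@4 = -177.3581 N

-178.674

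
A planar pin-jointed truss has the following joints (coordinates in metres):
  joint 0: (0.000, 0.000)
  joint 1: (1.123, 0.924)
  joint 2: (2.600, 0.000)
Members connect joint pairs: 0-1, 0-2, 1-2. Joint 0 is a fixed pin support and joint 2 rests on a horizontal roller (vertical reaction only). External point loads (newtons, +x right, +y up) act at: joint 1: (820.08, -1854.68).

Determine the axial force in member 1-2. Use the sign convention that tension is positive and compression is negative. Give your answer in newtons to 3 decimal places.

N=3 nodes, M=3 members, R=3 reactions → 2N=6, M+R=6
member 0 (0-1): L=1.4543, (cx,cy)=(0.7722,0.6354)
member 1 (0-2): L=2.6000, (cx,cy)=(1.0000,0.0000)
member 2 (1-2): L=1.7422, (cx,cy)=(0.8478,-0.5304)
solve A·x = −loads:
  F[0-1] = -1199.5489 N (compression)
  F[0-2] = +1746.3813 N (tension)
  F[1-2] = -2059.9646 N (compression)
  Rx@0 = -820.0800 N
  Ry@0 = +762.1571 N
  Ry@2 = +1092.5229 N

-2059.965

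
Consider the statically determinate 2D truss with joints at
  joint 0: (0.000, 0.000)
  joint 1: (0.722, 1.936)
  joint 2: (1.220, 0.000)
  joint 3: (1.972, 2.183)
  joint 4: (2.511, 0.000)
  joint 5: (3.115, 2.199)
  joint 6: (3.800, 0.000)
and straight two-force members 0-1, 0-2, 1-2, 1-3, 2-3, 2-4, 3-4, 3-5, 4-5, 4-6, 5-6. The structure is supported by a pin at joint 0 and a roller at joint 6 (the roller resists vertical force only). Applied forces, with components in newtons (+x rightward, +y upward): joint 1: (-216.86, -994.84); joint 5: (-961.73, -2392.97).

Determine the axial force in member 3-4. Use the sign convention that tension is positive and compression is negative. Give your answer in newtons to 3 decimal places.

N=7 nodes, M=11 members, R=3 reactions → 2N=14, M+R=14
member 0 (0-1): L=2.0662, (cx,cy)=(0.3494,0.9370)
member 1 (0-2): L=1.2200, (cx,cy)=(1.0000,0.0000)
member 2 (1-2): L=1.9990, (cx,cy)=(0.2491,-0.9685)
member 3 (1-3): L=1.2742, (cx,cy)=(0.9810,0.1939)
member 4 (2-3): L=2.3089, (cx,cy)=(0.3257,0.9455)
member 5 (2-4): L=1.2910, (cx,cy)=(1.0000,0.0000)
member 6 (3-4): L=2.2486, (cx,cy)=(0.2397,-0.9708)
member 7 (3-5): L=1.1431, (cx,cy)=(0.9999,0.0140)
member 8 (4-5): L=2.2804, (cx,cy)=(0.2649,0.9643)
member 9 (4-6): L=1.2890, (cx,cy)=(1.0000,0.0000)
member 10 (5-6): L=2.3032, (cx,cy)=(0.2974,-0.9547)
solve A·x = −loads:
  F[0-1] = -2032.3160 N (compression)
  F[0-2] = -468.4466 N (compression)
  F[1-2] = +797.7748 N (tension)
  F[1-3] = -705.4072 N (compression)
  F[2-3] = -817.1802 N (compression)
  F[2-4] = -3.5506 N (compression)
  F[3-4] = +919.6819 N (tension)
  F[3-5] = -1178.7511 N (compression)
  F[4-5] = -925.9366 N (compression)
  F[4-6] = +462.1500 N (tension)
  F[5-6] = -1553.9176 N (compression)
  Rx@0 = +1178.5900 N
  Ry@0 = +1904.2072 N
  Ry@6 = +1483.6028 N

919.682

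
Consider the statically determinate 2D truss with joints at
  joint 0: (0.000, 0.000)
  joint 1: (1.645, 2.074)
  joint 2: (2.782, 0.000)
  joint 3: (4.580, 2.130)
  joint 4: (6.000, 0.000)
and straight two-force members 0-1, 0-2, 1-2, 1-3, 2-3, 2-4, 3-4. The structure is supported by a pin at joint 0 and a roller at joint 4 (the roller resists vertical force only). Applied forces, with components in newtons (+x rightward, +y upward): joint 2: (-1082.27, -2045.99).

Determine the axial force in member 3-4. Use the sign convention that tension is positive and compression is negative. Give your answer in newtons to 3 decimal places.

N=5 nodes, M=7 members, R=3 reactions → 2N=10, M+R=10
member 0 (0-1): L=2.6472, (cx,cy)=(0.6214,0.7835)
member 1 (0-2): L=2.7820, (cx,cy)=(1.0000,0.0000)
member 2 (1-2): L=2.3652, (cx,cy)=(0.4807,-0.8769)
member 3 (1-3): L=2.9355, (cx,cy)=(0.9998,0.0191)
member 4 (2-3): L=2.7874, (cx,cy)=(0.6450,0.7641)
member 5 (2-4): L=3.2180, (cx,cy)=(1.0000,0.0000)
member 6 (3-4): L=2.5599, (cx,cy)=(0.5547,-0.8321)
solve A·x = −loads:
  F[0-1] = -1400.5903 N (compression)
  F[0-2] = -211.9170 N (compression)
  F[1-2] = +1219.7155 N (tension)
  F[1-3] = -1456.9565 N (compression)
  F[2-3] = +1277.8302 N (tension)
  F[2-4] = +632.4382 N (tension)
  F[3-4] = -1140.1443 N (compression)
  Rx@0 = +1082.2700 N
  Ry@0 = +1097.3326 N
  Ry@4 = +948.6574 N

-1140.144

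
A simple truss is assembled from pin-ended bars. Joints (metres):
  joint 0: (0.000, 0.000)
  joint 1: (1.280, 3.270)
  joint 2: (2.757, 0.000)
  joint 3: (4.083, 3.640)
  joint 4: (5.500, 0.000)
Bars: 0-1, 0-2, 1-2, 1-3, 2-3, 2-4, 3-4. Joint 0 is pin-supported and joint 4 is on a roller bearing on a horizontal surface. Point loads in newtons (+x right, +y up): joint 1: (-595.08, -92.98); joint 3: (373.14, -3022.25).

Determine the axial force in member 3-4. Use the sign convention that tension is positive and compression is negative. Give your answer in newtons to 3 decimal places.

-2316.175

N=5 nodes, M=7 members, R=3 reactions → 2N=10, M+R=10
member 0 (0-1): L=3.5116, (cx,cy)=(0.3645,0.9312)
member 1 (0-2): L=2.7570, (cx,cy)=(1.0000,0.0000)
member 2 (1-2): L=3.5881, (cx,cy)=(0.4116,-0.9113)
member 3 (1-3): L=2.8273, (cx,cy)=(0.9914,0.1309)
member 4 (2-3): L=3.8740, (cx,cy)=(0.3423,0.9396)
member 5 (2-4): L=2.7430, (cx,cy)=(1.0000,0.0000)
member 6 (3-4): L=3.9061, (cx,cy)=(0.3628,-0.9319)
solve A·x = −loads:
  F[0-1] = -1027.5269 N (compression)
  F[0-2] = +152.6004 N (tension)
  F[1-2] = +924.6973 N (tension)
  F[1-3] = -161.4907 N (compression)
  F[2-3] = -896.8950 N (compression)
  F[2-4] = +840.2328 N (tension)
  F[3-4] = -2316.1747 N (compression)
  Rx@0 = +221.9400 N
  Ry@0 = +956.8338 N
  Ry@4 = +2158.3962 N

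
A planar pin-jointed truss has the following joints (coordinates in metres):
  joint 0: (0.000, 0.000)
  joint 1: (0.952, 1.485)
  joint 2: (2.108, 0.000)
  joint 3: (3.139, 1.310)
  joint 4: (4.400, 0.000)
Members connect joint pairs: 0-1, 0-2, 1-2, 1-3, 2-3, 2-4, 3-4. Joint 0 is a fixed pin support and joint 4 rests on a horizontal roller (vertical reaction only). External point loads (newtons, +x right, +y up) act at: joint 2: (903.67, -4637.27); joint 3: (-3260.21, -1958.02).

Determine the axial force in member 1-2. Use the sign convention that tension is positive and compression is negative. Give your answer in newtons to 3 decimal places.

N=5 nodes, M=7 members, R=3 reactions → 2N=10, M+R=10
member 0 (0-1): L=1.7640, (cx,cy)=(0.5397,0.8419)
member 1 (0-2): L=2.1080, (cx,cy)=(1.0000,0.0000)
member 2 (1-2): L=1.8819, (cx,cy)=(0.6143,-0.7891)
member 3 (1-3): L=2.1940, (cx,cy)=(0.9968,-0.0798)
member 4 (2-3): L=1.6671, (cx,cy)=(0.6185,0.7858)
member 5 (2-4): L=2.2920, (cx,cy)=(1.0000,0.0000)
member 6 (3-4): L=1.8183, (cx,cy)=(0.6935,-0.7205)
solve A·x = −loads:
  F[0-1] = -4688.9072 N (compression)
  F[0-2] = +174.0493 N (tension)
  F[1-2] = +5608.4065 N (tension)
  F[1-3] = -5994.7748 N (compression)
  F[2-3] = +269.4089 N (tension)
  F[2-4] = +2548.8465 N (tension)
  F[3-4] = -3675.3148 N (compression)
  Rx@0 = +2356.5400 N
  Ry@0 = +3947.4003 N
  Ry@4 = +2647.8897 N

5608.407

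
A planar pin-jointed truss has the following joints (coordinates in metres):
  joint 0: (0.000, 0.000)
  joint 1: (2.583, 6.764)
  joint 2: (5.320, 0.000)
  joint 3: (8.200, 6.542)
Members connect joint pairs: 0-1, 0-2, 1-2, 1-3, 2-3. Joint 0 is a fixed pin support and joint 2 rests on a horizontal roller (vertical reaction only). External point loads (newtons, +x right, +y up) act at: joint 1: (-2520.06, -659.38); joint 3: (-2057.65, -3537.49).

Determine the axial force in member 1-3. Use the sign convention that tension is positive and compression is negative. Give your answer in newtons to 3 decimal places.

N=4 nodes, M=5 members, R=3 reactions → 2N=8, M+R=8
member 0 (0-1): L=7.2404, (cx,cy)=(0.3567,0.9342)
member 1 (0-2): L=5.3200, (cx,cy)=(1.0000,0.0000)
member 2 (1-2): L=7.2968, (cx,cy)=(0.3751,-0.9270)
member 3 (1-3): L=5.6214, (cx,cy)=(0.9992,-0.0395)
member 4 (2-3): L=7.1479, (cx,cy)=(0.4029,0.9152)
solve A·x = −loads:
  F[0-1] = -4451.4716 N (compression)
  F[0-2] = -2989.6582 N (compression)
  F[1-2] = +3795.7716 N (tension)
  F[1-3] = -492.1599 N (compression)
  F[2-3] = -3886.3462 N (compression)
  Rx@0 = +4577.7100 N
  Ry@0 = +4158.5684 N
  Ry@2 = +38.3016 N

-492.160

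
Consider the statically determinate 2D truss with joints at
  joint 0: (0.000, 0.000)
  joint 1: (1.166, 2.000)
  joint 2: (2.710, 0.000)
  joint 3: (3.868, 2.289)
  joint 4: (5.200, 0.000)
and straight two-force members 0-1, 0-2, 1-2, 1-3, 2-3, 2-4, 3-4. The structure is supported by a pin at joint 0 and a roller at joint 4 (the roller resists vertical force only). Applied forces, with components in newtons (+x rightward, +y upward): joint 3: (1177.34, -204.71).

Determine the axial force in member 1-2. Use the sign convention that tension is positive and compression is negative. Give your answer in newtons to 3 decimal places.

N=5 nodes, M=7 members, R=3 reactions → 2N=10, M+R=10
member 0 (0-1): L=2.3151, (cx,cy)=(0.5037,0.8639)
member 1 (0-2): L=2.7100, (cx,cy)=(1.0000,0.0000)
member 2 (1-2): L=2.5266, (cx,cy)=(0.6111,-0.7916)
member 3 (1-3): L=2.7174, (cx,cy)=(0.9943,0.1064)
member 4 (2-3): L=2.5652, (cx,cy)=(0.4514,0.8923)
member 5 (2-4): L=2.4900, (cx,cy)=(1.0000,0.0000)
member 6 (3-4): L=2.6483, (cx,cy)=(0.5030,-0.8643)
solve A·x = −loads:
  F[0-1] = +539.2019 N (tension)
  F[0-2] = +905.7677 N (tension)
  F[1-2] = -509.6975 N (compression)
  F[1-3] = +586.3673 N (tension)
  F[2-3] = +452.1488 N (tension)
  F[2-4] = +390.1897 N (tension)
  F[3-4] = -775.7943 N (compression)
  Rx@0 = -1177.3400 N
  Ry@0 = -465.8188 N
  Ry@4 = +670.5288 N

-509.697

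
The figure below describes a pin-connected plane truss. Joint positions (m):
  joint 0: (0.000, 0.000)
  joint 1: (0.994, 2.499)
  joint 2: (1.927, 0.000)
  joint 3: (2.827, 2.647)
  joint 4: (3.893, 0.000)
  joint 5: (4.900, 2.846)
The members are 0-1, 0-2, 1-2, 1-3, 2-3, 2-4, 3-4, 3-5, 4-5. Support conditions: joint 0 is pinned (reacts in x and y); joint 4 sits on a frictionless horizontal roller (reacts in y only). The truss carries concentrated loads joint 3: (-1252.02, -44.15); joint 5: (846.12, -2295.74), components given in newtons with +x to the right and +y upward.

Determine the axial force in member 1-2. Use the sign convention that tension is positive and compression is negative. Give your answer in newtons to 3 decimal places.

-350.028

N=6 nodes, M=9 members, R=3 reactions → 2N=12, M+R=12
member 0 (0-1): L=2.6894, (cx,cy)=(0.3696,0.9292)
member 1 (0-2): L=1.9270, (cx,cy)=(1.0000,0.0000)
member 2 (1-2): L=2.6675, (cx,cy)=(0.3498,-0.9368)
member 3 (1-3): L=1.8390, (cx,cy)=(0.9968,0.0805)
member 4 (2-3): L=2.7958, (cx,cy)=(0.3219,0.9468)
member 5 (2-4): L=1.9660, (cx,cy)=(1.0000,0.0000)
member 6 (3-4): L=2.8536, (cx,cy)=(0.3736,-0.9276)
member 7 (3-5): L=2.0825, (cx,cy)=(0.9954,0.0956)
member 8 (4-5): L=3.0189, (cx,cy)=(0.3336,0.9427)
solve A·x = −loads:
  F[0-1] = +375.6085 N (tension)
  F[0-2] = -544.7230 N (compression)
  F[1-2] = -350.0278 N (compression)
  F[1-3] = +262.1015 N (tension)
  F[2-3] = +346.3552 N (tension)
  F[2-4] = -778.6462 N (compression)
  F[3-4] = -246.1860 N (compression)
  F[3-5] = +1724.6245 N (tension)
  F[4-5] = -2610.0234 N (compression)
  Rx@0 = +405.9000 N
  Ry@0 = -349.0128 N
  Ry@4 = +2688.9028 N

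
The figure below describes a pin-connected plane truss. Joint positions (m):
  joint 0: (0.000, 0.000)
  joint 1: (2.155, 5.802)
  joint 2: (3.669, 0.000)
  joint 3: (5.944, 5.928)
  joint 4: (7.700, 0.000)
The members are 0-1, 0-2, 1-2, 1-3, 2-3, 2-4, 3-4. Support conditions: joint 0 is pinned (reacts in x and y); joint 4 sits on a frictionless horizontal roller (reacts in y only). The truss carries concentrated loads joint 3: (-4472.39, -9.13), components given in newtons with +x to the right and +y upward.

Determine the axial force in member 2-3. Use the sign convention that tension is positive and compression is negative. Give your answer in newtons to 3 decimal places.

-3613.306

N=5 nodes, M=7 members, R=3 reactions → 2N=10, M+R=10
member 0 (0-1): L=6.1893, (cx,cy)=(0.3482,0.9374)
member 1 (0-2): L=3.6690, (cx,cy)=(1.0000,0.0000)
member 2 (1-2): L=5.9963, (cx,cy)=(0.2525,-0.9676)
member 3 (1-3): L=3.7911, (cx,cy)=(0.9994,0.0332)
member 4 (2-3): L=6.3496, (cx,cy)=(0.3583,0.9336)
member 5 (2-4): L=4.0310, (cx,cy)=(1.0000,0.0000)
member 6 (3-4): L=6.1826, (cx,cy)=(0.2840,-0.9588)
solve A·x = −loads:
  F[0-1] = -3675.2114 N (compression)
  F[0-2] = -3192.7458 N (compression)
  F[1-2] = +3486.3754 N (tension)
  F[1-3] = -2161.1123 N (compression)
  F[2-3] = -3613.3056 N (compression)
  F[2-4] = -1017.8495 N (compression)
  F[3-4] = +3583.6965 N (tension)
  Rx@0 = +4472.3900 N
  Ry@0 = +3445.2416 N
  Ry@4 = -3436.1116 N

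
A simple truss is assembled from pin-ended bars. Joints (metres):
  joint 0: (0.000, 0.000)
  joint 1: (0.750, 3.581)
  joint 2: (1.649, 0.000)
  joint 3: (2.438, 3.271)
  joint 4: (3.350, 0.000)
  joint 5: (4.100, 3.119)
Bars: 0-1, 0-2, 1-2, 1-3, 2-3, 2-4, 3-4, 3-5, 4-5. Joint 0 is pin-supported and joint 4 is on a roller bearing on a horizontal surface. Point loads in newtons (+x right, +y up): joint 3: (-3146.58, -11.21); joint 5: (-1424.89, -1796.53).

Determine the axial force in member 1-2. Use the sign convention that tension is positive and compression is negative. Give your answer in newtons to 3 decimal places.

4489.589

N=6 nodes, M=9 members, R=3 reactions → 2N=12, M+R=12
member 0 (0-1): L=3.6587, (cx,cy)=(0.2050,0.9788)
member 1 (0-2): L=1.6490, (cx,cy)=(1.0000,0.0000)
member 2 (1-2): L=3.6921, (cx,cy)=(0.2435,-0.9699)
member 3 (1-3): L=1.7162, (cx,cy)=(0.9836,-0.1806)
member 4 (2-3): L=3.3648, (cx,cy)=(0.2345,0.9721)
member 5 (2-4): L=1.7010, (cx,cy)=(1.0000,0.0000)
member 6 (3-4): L=3.3958, (cx,cy)=(0.2686,-0.9633)
member 7 (3-5): L=1.6689, (cx,cy)=(0.9958,-0.0911)
member 8 (4-5): L=3.2079, (cx,cy)=(0.2338,0.9723)
solve A·x = −loads:
  F[0-1] = -4086.6416 N (compression)
  F[0-2] = -3733.7451 N (compression)
  F[1-2] = +4489.5886 N (tension)
  F[1-3] = -1963.1931 N (compression)
  F[2-3] = -4479.3518 N (compression)
  F[2-4] = -1590.2253 N (compression)
  F[3-4] = +4233.0199 N (tension)
  F[3-5] = -975.5824 N (compression)
  F[4-5] = -1939.1243 N (compression)
  Rx@0 = +4571.4700 N
  Ry@0 = +3999.8570 N
  Ry@4 = -2192.1170 N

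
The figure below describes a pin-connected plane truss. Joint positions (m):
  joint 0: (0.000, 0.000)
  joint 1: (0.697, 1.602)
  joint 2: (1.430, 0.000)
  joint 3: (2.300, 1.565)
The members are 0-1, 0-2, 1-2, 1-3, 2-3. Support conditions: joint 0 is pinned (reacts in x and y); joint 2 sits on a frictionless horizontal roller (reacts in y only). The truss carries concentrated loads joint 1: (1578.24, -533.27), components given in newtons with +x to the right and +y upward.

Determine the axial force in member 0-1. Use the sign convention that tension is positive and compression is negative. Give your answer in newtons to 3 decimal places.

1630.067

N=4 nodes, M=5 members, R=3 reactions → 2N=8, M+R=8
member 0 (0-1): L=1.7471, (cx,cy)=(0.3990,0.9170)
member 1 (0-2): L=1.4300, (cx,cy)=(1.0000,0.0000)
member 2 (1-2): L=1.7617, (cx,cy)=(0.4161,-0.9093)
member 3 (1-3): L=1.6034, (cx,cy)=(0.9997,-0.0231)
member 4 (2-3): L=1.7906, (cx,cy)=(0.4859,0.8740)
solve A·x = −loads:
  F[0-1] = +1630.0674 N (tension)
  F[0-2] = +927.9143 N (tension)
  F[1-2] = -2230.1972 N (compression)
  F[1-3] = -0.0000 N (tension)
  F[2-3] = +0.0000 N (tension)
  Rx@0 = -1578.2400 N
  Ry@0 = -1494.7228 N
  Ry@2 = +2027.9928 N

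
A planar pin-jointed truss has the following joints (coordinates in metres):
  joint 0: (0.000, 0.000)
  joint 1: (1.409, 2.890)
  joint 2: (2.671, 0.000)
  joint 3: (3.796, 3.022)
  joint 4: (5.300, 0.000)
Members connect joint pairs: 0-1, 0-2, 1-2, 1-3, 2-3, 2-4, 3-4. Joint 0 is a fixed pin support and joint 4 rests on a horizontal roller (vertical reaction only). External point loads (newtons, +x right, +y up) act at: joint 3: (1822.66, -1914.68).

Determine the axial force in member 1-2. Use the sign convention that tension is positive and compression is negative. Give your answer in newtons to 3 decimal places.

-514.141

N=5 nodes, M=7 members, R=3 reactions → 2N=10, M+R=10
member 0 (0-1): L=3.2152, (cx,cy)=(0.4382,0.8989)
member 1 (0-2): L=2.6710, (cx,cy)=(1.0000,0.0000)
member 2 (1-2): L=3.1535, (cx,cy)=(0.4002,-0.9164)
member 3 (1-3): L=2.3906, (cx,cy)=(0.9985,0.0552)
member 4 (2-3): L=3.2246, (cx,cy)=(0.3489,0.9372)
member 5 (2-4): L=2.6290, (cx,cy)=(1.0000,0.0000)
member 6 (3-4): L=3.3756, (cx,cy)=(0.4456,-0.8953)
solve A·x = −loads:
  F[0-1] = +551.7254 N (tension)
  F[0-2] = +1580.8754 N (tension)
  F[1-2] = -514.1408 N (compression)
  F[1-3] = +448.2207 N (tension)
  F[2-3] = +502.7659 N (tension)
  F[2-4] = +1199.7184 N (tension)
  F[3-4] = -2692.6452 N (compression)
  Rx@0 = -1822.6600 N
  Ry@0 = -495.9245 N
  Ry@4 = +2410.6045 N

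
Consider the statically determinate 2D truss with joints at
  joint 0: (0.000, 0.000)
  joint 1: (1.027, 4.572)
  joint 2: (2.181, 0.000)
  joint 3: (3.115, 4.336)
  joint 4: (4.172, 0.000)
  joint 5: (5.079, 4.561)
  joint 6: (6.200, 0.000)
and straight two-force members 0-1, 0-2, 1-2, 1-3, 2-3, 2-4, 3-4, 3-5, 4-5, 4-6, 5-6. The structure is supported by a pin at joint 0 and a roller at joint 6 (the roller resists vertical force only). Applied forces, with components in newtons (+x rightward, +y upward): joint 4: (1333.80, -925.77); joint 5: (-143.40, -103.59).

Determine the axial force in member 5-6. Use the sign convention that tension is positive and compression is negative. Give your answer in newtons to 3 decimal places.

-620.248

N=7 nodes, M=11 members, R=3 reactions → 2N=14, M+R=14
member 0 (0-1): L=4.6859, (cx,cy)=(0.2192,0.9757)
member 1 (0-2): L=2.1810, (cx,cy)=(1.0000,0.0000)
member 2 (1-2): L=4.7154, (cx,cy)=(0.2447,-0.9696)
member 3 (1-3): L=2.1013, (cx,cy)=(0.9937,-0.1123)
member 4 (2-3): L=4.4355, (cx,cy)=(0.2106,0.9776)
member 5 (2-4): L=1.9910, (cx,cy)=(1.0000,0.0000)
member 6 (3-4): L=4.4630, (cx,cy)=(0.2368,-0.9715)
member 7 (3-5): L=1.9768, (cx,cy)=(0.9935,0.1138)
member 8 (4-5): L=4.6503, (cx,cy)=(0.1950,0.9808)
member 9 (4-6): L=2.0280, (cx,cy)=(1.0000,0.0000)
member 10 (5-6): L=4.6967, (cx,cy)=(0.2387,-0.9711)
solve A·x = −loads:
  F[0-1] = -437.6788 N (compression)
  F[0-2] = +1286.3247 N (tension)
  F[1-2] = +464.8750 N (tension)
  F[1-3] = -211.0290 N (compression)
  F[2-3] = -461.0772 N (compression)
  F[2-4] = +1497.1856 N (tension)
  F[3-4] = +392.4089 N (tension)
  F[3-5] = -402.3373 N (compression)
  F[4-5] = +555.1878 N (tension)
  F[4-6] = +148.0384 N (tension)
  F[5-6] = -620.2480 N (compression)
  Rx@0 = -1190.4000 N
  Ry@0 = +427.0376 N
  Ry@6 = +602.3224 N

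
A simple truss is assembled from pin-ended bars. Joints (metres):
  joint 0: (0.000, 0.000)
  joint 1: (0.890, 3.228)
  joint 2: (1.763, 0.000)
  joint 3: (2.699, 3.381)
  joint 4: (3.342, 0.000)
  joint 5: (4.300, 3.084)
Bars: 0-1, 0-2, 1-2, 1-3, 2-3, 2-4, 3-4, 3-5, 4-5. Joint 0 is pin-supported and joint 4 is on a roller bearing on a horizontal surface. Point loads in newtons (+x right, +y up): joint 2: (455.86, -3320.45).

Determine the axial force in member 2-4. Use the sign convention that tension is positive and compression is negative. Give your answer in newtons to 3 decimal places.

333.126

N=6 nodes, M=9 members, R=3 reactions → 2N=12, M+R=12
member 0 (0-1): L=3.3484, (cx,cy)=(0.2658,0.9640)
member 1 (0-2): L=1.7630, (cx,cy)=(1.0000,0.0000)
member 2 (1-2): L=3.3440, (cx,cy)=(0.2611,-0.9653)
member 3 (1-3): L=1.8155, (cx,cy)=(0.9964,0.0843)
member 4 (2-3): L=3.5082, (cx,cy)=(0.2668,0.9638)
member 5 (2-4): L=1.5790, (cx,cy)=(1.0000,0.0000)
member 6 (3-4): L=3.4416, (cx,cy)=(0.1868,-0.9824)
member 7 (3-5): L=1.6283, (cx,cy)=(0.9832,-0.1824)
member 8 (4-5): L=3.2294, (cx,cy)=(0.2967,0.9550)
solve A·x = −loads:
  F[0-1] = -1627.3549 N (compression)
  F[0-2] = +888.4028 N (tension)
  F[1-2] = +1551.7861 N (tension)
  F[1-3] = -840.6539 N (compression)
  F[2-3] = +1891.0281 N (tension)
  F[2-4] = +333.1261 N (tension)
  F[3-4] = -1783.0274 N (compression)
  F[3-5] = +0.0000 N (tension)
  F[4-5] = -0.0000 N (compression)
  Rx@0 = -455.8600 N
  Ry@0 = +1568.8182 N
  Ry@4 = +1751.6318 N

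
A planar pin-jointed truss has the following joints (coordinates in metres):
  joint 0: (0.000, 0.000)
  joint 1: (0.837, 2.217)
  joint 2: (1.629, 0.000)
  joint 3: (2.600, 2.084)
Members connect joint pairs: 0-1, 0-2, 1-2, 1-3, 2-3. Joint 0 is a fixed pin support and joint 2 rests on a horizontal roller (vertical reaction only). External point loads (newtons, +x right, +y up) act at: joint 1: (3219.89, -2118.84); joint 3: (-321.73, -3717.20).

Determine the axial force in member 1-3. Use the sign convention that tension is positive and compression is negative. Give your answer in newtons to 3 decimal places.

1366.214

N=4 nodes, M=5 members, R=3 reactions → 2N=8, M+R=8
member 0 (0-1): L=2.3697, (cx,cy)=(0.3532,0.9355)
member 1 (0-2): L=1.6290, (cx,cy)=(1.0000,0.0000)
member 2 (1-2): L=2.3542, (cx,cy)=(0.3364,-0.9417)
member 3 (1-3): L=1.7680, (cx,cy)=(0.9972,-0.0752)
member 4 (2-3): L=2.2991, (cx,cy)=(0.4223,0.9064)
solve A·x = −loads:
  F[0-1] = +5511.3268 N (tension)
  F[0-2] = +951.5395 N (tension)
  F[1-2] = -7834.3575 N (compression)
  F[1-3] = +1366.2136 N (tension)
  F[2-3] = -3987.5019 N (compression)
  Rx@0 = -2898.1600 N
  Ry@0 = -5156.1024 N
  Ry@2 = +10992.1424 N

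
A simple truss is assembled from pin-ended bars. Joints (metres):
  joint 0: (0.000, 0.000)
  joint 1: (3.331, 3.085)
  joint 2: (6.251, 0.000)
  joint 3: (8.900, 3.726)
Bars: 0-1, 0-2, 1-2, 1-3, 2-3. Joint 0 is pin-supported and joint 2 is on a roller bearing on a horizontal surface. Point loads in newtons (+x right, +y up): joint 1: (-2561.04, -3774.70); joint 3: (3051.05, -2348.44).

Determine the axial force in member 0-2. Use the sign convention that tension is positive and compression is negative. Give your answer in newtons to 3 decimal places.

720.382

N=4 nodes, M=5 members, R=3 reactions → 2N=8, M+R=8
member 0 (0-1): L=4.5401, (cx,cy)=(0.7337,0.6795)
member 1 (0-2): L=6.2510, (cx,cy)=(1.0000,0.0000)
member 2 (1-2): L=4.2478, (cx,cy)=(0.6874,-0.7263)
member 3 (1-3): L=5.6058, (cx,cy)=(0.9934,0.1143)
member 4 (2-3): L=4.5717, (cx,cy)=(0.5794,0.8150)
solve A·x = −loads:
  F[0-1] = -313.9949 N (compression)
  F[0-2] = +720.3816 N (tension)
  F[1-2] = -4088.8264 N (compression)
  F[1-3] = +5175.3471 N (tension)
  F[2-3] = -3607.5588 N (compression)
  Rx@0 = -490.0100 N
  Ry@0 = +213.3583 N
  Ry@2 = +5909.7817 N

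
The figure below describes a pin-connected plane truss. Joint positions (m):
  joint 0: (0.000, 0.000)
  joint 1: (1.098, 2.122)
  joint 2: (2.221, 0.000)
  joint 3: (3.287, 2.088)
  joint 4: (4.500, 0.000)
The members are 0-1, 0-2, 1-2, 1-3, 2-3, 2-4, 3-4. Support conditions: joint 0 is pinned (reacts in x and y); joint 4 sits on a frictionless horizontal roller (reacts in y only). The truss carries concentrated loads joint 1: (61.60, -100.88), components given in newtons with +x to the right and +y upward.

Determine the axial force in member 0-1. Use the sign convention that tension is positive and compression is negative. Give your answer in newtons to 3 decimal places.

N=5 nodes, M=7 members, R=3 reactions → 2N=10, M+R=10
member 0 (0-1): L=2.3892, (cx,cy)=(0.4596,0.8881)
member 1 (0-2): L=2.2210, (cx,cy)=(1.0000,0.0000)
member 2 (1-2): L=2.4008, (cx,cy)=(0.4678,-0.8839)
member 3 (1-3): L=2.1893, (cx,cy)=(0.9999,-0.0155)
member 4 (2-3): L=2.3444, (cx,cy)=(0.4547,0.8906)
member 5 (2-4): L=2.2790, (cx,cy)=(1.0000,0.0000)
member 6 (3-4): L=2.4148, (cx,cy)=(0.5023,-0.8647)
solve A·x = −loads:
  F[0-1] = -53.1640 N (compression)
  F[0-2] = +86.0320 N (tension)
  F[1-2] = -59.6927 N (compression)
  F[1-3] = -58.1175 N (compression)
  F[2-3] = +59.2381 N (tension)
  F[2-4] = +31.1746 N (tension)
  F[3-4] = -62.0607 N (compression)
  Rx@0 = -61.6000 N
  Ry@0 = +47.2175 N
  Ry@4 = +53.6625 N

-53.164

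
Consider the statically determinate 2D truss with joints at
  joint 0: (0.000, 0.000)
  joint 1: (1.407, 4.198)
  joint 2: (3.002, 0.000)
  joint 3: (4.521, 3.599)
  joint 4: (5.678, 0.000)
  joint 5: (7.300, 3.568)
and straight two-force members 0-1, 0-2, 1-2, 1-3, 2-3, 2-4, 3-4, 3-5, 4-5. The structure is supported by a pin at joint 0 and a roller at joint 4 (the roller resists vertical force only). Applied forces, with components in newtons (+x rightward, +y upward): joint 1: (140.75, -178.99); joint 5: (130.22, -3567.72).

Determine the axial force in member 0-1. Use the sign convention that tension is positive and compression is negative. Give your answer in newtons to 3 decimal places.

N=6 nodes, M=9 members, R=3 reactions → 2N=12, M+R=12
member 0 (0-1): L=4.4275, (cx,cy)=(0.3178,0.9482)
member 1 (0-2): L=3.0020, (cx,cy)=(1.0000,0.0000)
member 2 (1-2): L=4.4908, (cx,cy)=(0.3552,-0.9348)
member 3 (1-3): L=3.1711, (cx,cy)=(0.9820,-0.1889)
member 4 (2-3): L=3.9064, (cx,cy)=(0.3888,0.9213)
member 5 (2-4): L=2.6760, (cx,cy)=(1.0000,0.0000)
member 6 (3-4): L=3.7804, (cx,cy)=(0.3061,-0.9520)
member 7 (3-5): L=2.7792, (cx,cy)=(0.9999,-0.0112)
member 8 (4-5): L=3.9194, (cx,cy)=(0.4138,0.9103)
solve A·x = −loads:
  F[0-1] = +1128.9460 N (tension)
  F[0-2] = -87.7930 N (compression)
  F[1-2] = -1490.3381 N (compression)
  F[1-3] = +761.0386 N (tension)
  F[2-3] = +1512.1743 N (tension)
  F[2-4] = -1205.1216 N (compression)
  F[3-4] = -1332.8158 N (compression)
  F[3-5] = +1743.3610 N (tension)
  F[4-5] = -3897.7072 N (compression)
  Rx@0 = -270.9700 N
  Ry@0 = -1070.4243 N
  Ry@4 = +4817.1343 N

1128.946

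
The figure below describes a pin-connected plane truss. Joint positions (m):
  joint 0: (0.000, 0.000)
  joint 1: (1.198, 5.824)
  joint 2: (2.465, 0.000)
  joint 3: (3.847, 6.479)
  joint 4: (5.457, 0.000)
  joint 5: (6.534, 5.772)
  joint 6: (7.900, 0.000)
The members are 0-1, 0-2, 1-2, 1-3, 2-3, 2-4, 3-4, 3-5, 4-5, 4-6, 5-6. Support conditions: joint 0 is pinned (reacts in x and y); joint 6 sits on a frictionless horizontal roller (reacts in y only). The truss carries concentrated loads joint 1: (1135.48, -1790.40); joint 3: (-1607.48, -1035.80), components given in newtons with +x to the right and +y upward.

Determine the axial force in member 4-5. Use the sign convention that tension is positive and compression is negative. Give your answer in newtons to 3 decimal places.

N=7 nodes, M=11 members, R=3 reactions → 2N=14, M+R=14
member 0 (0-1): L=5.9459, (cx,cy)=(0.2015,0.9795)
member 1 (0-2): L=2.4650, (cx,cy)=(1.0000,0.0000)
member 2 (1-2): L=5.9602, (cx,cy)=(0.2126,-0.9771)
member 3 (1-3): L=2.7288, (cx,cy)=(0.9708,0.2400)
member 4 (2-3): L=6.6248, (cx,cy)=(0.2086,0.9780)
member 5 (2-4): L=2.9920, (cx,cy)=(1.0000,0.0000)
member 6 (3-4): L=6.6760, (cx,cy)=(0.2412,-0.9705)
member 7 (3-5): L=2.7785, (cx,cy)=(0.9671,-0.2545)
member 8 (4-5): L=5.8716, (cx,cy)=(0.1834,0.9830)
member 9 (4-6): L=2.4430, (cx,cy)=(1.0000,0.0000)
member 10 (5-6): L=5.9314, (cx,cy)=(0.2303,-0.9731)
solve A·x = −loads:
  F[0-1] = -2584.5458 N (compression)
  F[0-2] = +48.7397 N (tension)
  F[1-2] = +322.0533 N (tension)
  F[1-3] = -1776.6210 N (compression)
  F[2-3] = -321.7721 N (compression)
  F[2-4] = +184.3258 N (tension)
  F[3-4] = -271.3886 N (compression)
  F[3-5] = -122.9237 N (compression)
  F[4-5] = +267.9243 N (tension)
  F[4-6] = +69.7336 N (tension)
  F[5-6] = -302.7967 N (compression)
  Rx@0 = +472.0000 N
  Ry@0 = +2531.5425 N
  Ry@6 = +294.6575 N

267.924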